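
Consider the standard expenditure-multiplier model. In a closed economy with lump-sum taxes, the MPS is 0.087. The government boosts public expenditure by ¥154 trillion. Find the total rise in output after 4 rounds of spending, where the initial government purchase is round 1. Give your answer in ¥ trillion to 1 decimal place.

¥540.2 trillion

MPC = 1 − MPS = 1 − 0.087 = 0.913.
Round 1 adds ΔG = ¥154 trillion; each later round is MPC = 0.913 times the previous.
After 4 rounds: 154 + 140.602 + 128.369626 + 117.201468538 = ΔG·(1 − c^4)/(1 − c) = 154 × (1 − 0.694837277761)/0.087 ≈ ¥540.2 trillion.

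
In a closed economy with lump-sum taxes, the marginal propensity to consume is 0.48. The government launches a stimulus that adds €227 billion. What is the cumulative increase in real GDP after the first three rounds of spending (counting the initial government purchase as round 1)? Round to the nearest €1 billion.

Round 1 adds ΔG = €227 billion; each later round is MPC = 0.48 times the previous.
After 3 rounds: 227 + 108.96 + 52.3008 = ΔG·(1 − c^3)/(1 − c) = 227 × (1 − 0.110592)/0.52 ≈ €388 billion.

€388 billion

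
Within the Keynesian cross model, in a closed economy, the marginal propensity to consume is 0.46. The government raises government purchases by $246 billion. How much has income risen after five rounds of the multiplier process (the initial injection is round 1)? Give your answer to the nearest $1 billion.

Round 1 adds ΔG = $246 billion; each later round is MPC = 0.46 times the previous.
After 5 rounds: 246 + 113.16 + 52.0536 + 23.944656 + 11.01454176 = ΔG·(1 − c^5)/(1 − c) = 246 × (1 − 0.0205962976)/0.54 ≈ $446 billion.

$446 billion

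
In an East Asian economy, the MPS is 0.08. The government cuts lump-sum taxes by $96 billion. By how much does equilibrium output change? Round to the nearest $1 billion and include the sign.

MPC = 1 − MPS = 1 − 0.08 = 0.92.
A lump-sum tax change of −$96 billion shifts disposable income by +$96 billion; first-round consumption changes by −c × ΔT = −0.92 × (−$96 billion) = +$88.32 billion.
Expenditure multiplier = 1/(1 − MPC) = 1/(1 − 0.92) = 1/0.08 = 12.5.
The tax multiplier is −c × k = −11.5, so ΔY = k × (−c·ΔT) = (+$88.32 billion) / 0.08 = +$1,104 billion.

+$1,104 billion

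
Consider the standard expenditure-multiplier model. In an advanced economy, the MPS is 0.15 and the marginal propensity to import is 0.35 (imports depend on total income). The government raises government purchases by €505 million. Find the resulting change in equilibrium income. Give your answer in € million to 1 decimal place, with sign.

MPC = 1 − MPS = 1 − 0.15 = 0.85.
Expenditure multiplier = 1/(1 − c + m) = 1/(1 − 0.85 + 0.35) = 1/0.5 = 2.
ΔY = k × ΔG = (+€505 million) / 0.5 = +€1,010 million.

+€1,010.0 million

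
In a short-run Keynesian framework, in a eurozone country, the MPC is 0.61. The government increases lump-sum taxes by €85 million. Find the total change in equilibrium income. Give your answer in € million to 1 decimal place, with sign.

A lump-sum tax change of +€85 million shifts disposable income by −€85 million; first-round consumption changes by −c × ΔT = −0.61 × (+€85 million) = −€51.85 million.
Expenditure multiplier = 1/(1 − MPC) = 1/(1 − 0.61) = 1/0.39 ≈ 2.564.
The tax multiplier is −c × k ≈ −1.564, so ΔY = k × (−c·ΔT) = (−€51.85 million) / 0.39 ≈ −€132.9 million.

−€132.9 million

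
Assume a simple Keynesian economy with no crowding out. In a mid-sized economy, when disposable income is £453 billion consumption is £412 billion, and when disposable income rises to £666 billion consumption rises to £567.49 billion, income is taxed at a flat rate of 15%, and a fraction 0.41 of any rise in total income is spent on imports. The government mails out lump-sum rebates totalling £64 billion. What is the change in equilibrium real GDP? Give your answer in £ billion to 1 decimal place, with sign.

+£59.2 billion

MPC = ΔC/ΔYd = (567.49 − 412)/(666 − 453) = 155.49/213 = 0.73.
A lump-sum tax change of −£64 billion shifts disposable income by +£64 billion; first-round consumption changes by −c × ΔT = −0.73 × (−£64 billion) = +£46.72 billion.
Expenditure multiplier = 1/(1 − c(1−t) + m) = 1/(1 − 0.73×0.85 + 0.41) = 1/0.7895 ≈ 1.267.
The tax multiplier is −c × k ≈ −0.925, so ΔY = k × (−c·ΔT) = (+£46.72 billion) / 0.7895 ≈ +£59.2 billion.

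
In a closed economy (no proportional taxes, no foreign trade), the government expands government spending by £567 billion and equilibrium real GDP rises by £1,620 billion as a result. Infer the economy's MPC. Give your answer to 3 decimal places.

0.650

Implied spending multiplier k = ΔY/ΔG = 1,620/567 ≈ 2.8571.
Since k = 1/(1 − MPC), MPC = 1 − 1/k = 1 − ΔG/ΔY = 1 − 567/1,620 = 0.650.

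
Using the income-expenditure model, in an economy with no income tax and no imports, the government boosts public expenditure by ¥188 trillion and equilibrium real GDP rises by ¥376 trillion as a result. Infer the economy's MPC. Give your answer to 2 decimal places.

Implied spending multiplier k = ΔY/ΔG = 376/188 = 2.
Since k = 1/(1 − MPC), MPC = 1 − 1/k = 1 − ΔG/ΔY = 1 − 188/376 = 0.50.

0.50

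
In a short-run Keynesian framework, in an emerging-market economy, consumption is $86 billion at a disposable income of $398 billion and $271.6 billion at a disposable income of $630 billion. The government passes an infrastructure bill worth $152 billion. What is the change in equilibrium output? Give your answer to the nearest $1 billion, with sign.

MPC = ΔC/ΔYd = (271.6 − 86)/(630 − 398) = 185.6/232 = 0.8.
Expenditure multiplier = 1/(1 − MPC) = 1/(1 − 0.8) = 1/0.2 = 5.
ΔY = k × ΔG = (+$152 billion) / 0.2 = +$760 billion.

+$760 billion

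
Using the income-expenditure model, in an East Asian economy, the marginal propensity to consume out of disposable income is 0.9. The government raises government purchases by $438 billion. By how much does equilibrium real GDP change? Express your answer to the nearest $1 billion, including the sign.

+$4,380 billion

Spending multiplier = 1/(1 − MPC) = 1/(1 − 0.9) = 1/0.1 = 10.
ΔY = k × ΔG = (+$438 billion) / 0.1 = +$4,380 billion.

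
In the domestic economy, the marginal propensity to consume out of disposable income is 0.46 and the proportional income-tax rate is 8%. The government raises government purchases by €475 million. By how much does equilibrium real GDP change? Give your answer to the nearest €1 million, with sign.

Expenditure multiplier = 1/(1 − c(1−t)) = 1/(1 − 0.46×0.92) = 1/0.5768 ≈ 1.734.
ΔY = k × ΔG = (+€475 million) / 0.5768 ≈ +€824 million.

+€824 million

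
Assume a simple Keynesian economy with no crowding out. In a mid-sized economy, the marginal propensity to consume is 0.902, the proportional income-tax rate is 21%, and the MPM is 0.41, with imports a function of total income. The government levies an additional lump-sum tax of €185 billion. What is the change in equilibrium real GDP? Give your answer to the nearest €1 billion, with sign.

−€239 billion

A lump-sum tax change of +€185 billion shifts disposable income by −€185 billion; first-round consumption changes by −c × ΔT = −0.902 × (+€185 billion) = −€166.87 billion.
Expenditure multiplier = 1/(1 − c(1−t) + m) = 1/(1 − 0.902×0.79 + 0.41) = 1/0.69742 ≈ 1.434.
The tax multiplier is −c × k ≈ −1.293, so ΔY = k × (−c·ΔT) = (−€166.87 billion) / 0.69742 ≈ −€239 billion.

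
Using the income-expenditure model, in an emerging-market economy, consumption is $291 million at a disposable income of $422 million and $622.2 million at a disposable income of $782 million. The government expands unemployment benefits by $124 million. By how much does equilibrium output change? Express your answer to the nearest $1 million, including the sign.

+$1,426 million

MPC = ΔC/ΔYd = (622.2 − 291)/(782 − 422) = 331.2/360 = 0.92.
The transfer change shifts disposable income by +$124 million, so first-round consumption changes by c·ΔTR = 0.92 × (+$124 million) = +$114.08 million.
Expenditure multiplier = 1/(1 − MPC) = 1/(1 − 0.92) = 1/0.08 = 12.5.
The transfer multiplier is c × k = 11.5, so ΔY = k × (c·ΔTR) = (+$114.08 million) / 0.08 = +$1,426 million.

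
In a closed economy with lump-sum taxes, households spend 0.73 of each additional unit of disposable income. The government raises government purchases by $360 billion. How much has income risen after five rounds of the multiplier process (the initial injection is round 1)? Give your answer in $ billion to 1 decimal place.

$1,056.9 billion

Round 1 adds ΔG = $360 billion; each later round is MPC = 0.73 times the previous.
After 5 rounds: 360 + 262.8 + 191.844 + 140.04612 + 102.2336676 = ΔG·(1 − c^5)/(1 − c) = 360 × (1 − 0.2073071593)/0.27 ≈ $1,056.9 billion.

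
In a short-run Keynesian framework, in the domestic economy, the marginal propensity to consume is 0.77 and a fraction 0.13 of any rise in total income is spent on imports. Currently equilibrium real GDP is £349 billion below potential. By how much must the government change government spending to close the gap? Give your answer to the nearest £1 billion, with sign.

Spending multiplier = 1/(1 − c + m) = 1/(1 − 0.77 + 0.13) = 1/0.36 ≈ 2.778.
Need ΔY = +£349 billion, so ΔG = ΔY/k = (+£349 billion) × 0.36 ≈ +£126 billion.
The government should increase government spending by £126 billion.

+£126 billion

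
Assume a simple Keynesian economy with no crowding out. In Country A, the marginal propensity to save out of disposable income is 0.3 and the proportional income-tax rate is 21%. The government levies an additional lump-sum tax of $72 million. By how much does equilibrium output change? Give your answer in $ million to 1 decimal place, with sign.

−$112.8 million

MPC = 1 − MPS = 1 − 0.3 = 0.7.
A lump-sum tax change of +$72 million shifts disposable income by −$72 million; first-round consumption changes by −c × ΔT = −0.7 × (+$72 million) = −$50.4 million.
Expenditure multiplier = 1/(1 − c(1−t)) = 1/(1 − 0.7×0.79) = 1/0.447 ≈ 2.237.
The tax multiplier is −c × k ≈ −1.566, so ΔY = k × (−c·ΔT) = (−$50.4 million) / 0.447 ≈ −$112.8 million.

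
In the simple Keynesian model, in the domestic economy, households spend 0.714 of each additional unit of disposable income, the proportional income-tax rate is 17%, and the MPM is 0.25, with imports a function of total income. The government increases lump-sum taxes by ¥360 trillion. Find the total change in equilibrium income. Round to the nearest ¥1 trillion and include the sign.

−¥391 trillion

A lump-sum tax change of +¥360 trillion shifts disposable income by −¥360 trillion; first-round consumption changes by −c × ΔT = −0.714 × (+¥360 trillion) = −¥257.04 trillion.
Expenditure multiplier = 1/(1 − c(1−t) + m) = 1/(1 − 0.714×0.83 + 0.25) = 1/0.65738 ≈ 1.521.
The tax multiplier is −c × k ≈ −1.086, so ΔY = k × (−c·ΔT) = (−¥257.04 trillion) / 0.65738 ≈ −¥391 trillion.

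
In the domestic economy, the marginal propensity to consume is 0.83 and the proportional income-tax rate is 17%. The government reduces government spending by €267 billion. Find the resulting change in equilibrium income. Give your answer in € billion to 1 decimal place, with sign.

−€858.2 billion

Spending multiplier = 1/(1 − c(1−t)) = 1/(1 − 0.83×0.83) = 1/0.3111 ≈ 3.214.
ΔY = k × ΔG = (−€267 billion) / 0.3111 ≈ −€858.2 billion.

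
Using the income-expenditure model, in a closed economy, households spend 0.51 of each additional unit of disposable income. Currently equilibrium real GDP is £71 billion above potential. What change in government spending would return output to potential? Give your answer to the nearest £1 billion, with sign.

Spending multiplier = 1/(1 − MPC) = 1/(1 − 0.51) = 1/0.49 ≈ 2.041.
Need ΔY = −£71 billion, so ΔG = ΔY/k = (−£71 billion) × 0.49 ≈ −£35 billion.
The government should cut government spending by £35 billion.

−£35 billion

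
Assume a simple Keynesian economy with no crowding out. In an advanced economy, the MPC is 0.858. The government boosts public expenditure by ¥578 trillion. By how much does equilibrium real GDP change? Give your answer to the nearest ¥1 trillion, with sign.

+¥4,070 trillion

Expenditure multiplier = 1/(1 − MPC) = 1/(1 − 0.858) = 1/0.142 ≈ 7.042.
ΔY = k × ΔG = (+¥578 trillion) / 0.142 ≈ +¥4,070 trillion.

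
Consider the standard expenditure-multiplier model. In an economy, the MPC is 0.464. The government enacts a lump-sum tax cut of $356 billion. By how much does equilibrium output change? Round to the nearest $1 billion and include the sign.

A lump-sum tax change of −$356 billion shifts disposable income by +$356 billion; first-round consumption changes by −c × ΔT = −0.464 × (−$356 billion) = +$165.184 billion.
Expenditure multiplier = 1/(1 − MPC) = 1/(1 − 0.464) = 1/0.536 ≈ 1.866.
The tax multiplier is −c × k ≈ −0.866, so ΔY = k × (−c·ΔT) = (+$165.184 billion) / 0.536 ≈ +$308 billion.

+$308 billion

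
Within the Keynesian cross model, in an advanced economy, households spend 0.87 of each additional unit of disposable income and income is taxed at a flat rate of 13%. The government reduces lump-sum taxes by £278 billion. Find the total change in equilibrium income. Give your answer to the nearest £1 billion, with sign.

A lump-sum tax change of −£278 billion shifts disposable income by +£278 billion; first-round consumption changes by −c × ΔT = −0.87 × (−£278 billion) = +£241.86 billion.
Expenditure multiplier = 1/(1 − c(1−t)) = 1/(1 − 0.87×0.87) = 1/0.2431 ≈ 4.114.
The tax multiplier is −c × k ≈ −3.579, so ΔY = k × (−c·ΔT) = (+£241.86 billion) / 0.2431 ≈ +£995 billion.

+£995 billion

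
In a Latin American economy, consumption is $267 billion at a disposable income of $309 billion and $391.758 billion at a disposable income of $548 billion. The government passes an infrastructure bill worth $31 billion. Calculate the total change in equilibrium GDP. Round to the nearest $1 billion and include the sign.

MPC = ΔC/ΔYd = (391.758 − 267)/(548 − 309) = 124.758/239 = 0.522.
Government-spending multiplier = 1/(1 − MPC) = 1/(1 − 0.522) = 1/0.478 ≈ 2.092.
ΔY = k × ΔG = (+$31 billion) / 0.478 ≈ +$65 billion.

+$65 billion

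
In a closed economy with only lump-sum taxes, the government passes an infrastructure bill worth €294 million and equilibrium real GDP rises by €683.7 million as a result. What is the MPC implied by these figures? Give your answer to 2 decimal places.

0.57

Implied spending multiplier k = ΔY/ΔG = 683.7/294 ≈ 2.3255.
Since k = 1/(1 − MPC), MPC = 1 − 1/k = 1 − ΔG/ΔY = 1 − 294/683.7 ≈ 0.57.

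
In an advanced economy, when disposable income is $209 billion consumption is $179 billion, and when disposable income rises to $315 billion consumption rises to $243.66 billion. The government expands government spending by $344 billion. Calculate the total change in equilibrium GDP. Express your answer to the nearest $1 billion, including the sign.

MPC = ΔC/ΔYd = (243.66 − 179)/(315 − 209) = 64.66/106 = 0.61.
Spending multiplier = 1/(1 − MPC) = 1/(1 − 0.61) = 1/0.39 ≈ 2.564.
ΔY = k × ΔG = (+$344 billion) / 0.39 ≈ +$882 billion.

+$882 billion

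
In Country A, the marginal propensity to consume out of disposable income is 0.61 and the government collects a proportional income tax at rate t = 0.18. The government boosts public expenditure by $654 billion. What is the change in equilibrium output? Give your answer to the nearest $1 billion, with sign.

+$1,309 billion

Expenditure multiplier = 1/(1 − c(1−t)) = 1/(1 − 0.61×0.82) = 1/0.4998 ≈ 2.001.
ΔY = k × ΔG = (+$654 billion) / 0.4998 ≈ +$1,309 billion.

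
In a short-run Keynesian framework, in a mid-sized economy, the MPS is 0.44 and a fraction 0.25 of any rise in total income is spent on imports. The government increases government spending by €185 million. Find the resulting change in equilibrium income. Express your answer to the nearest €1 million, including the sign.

+€268 million

MPC = 1 − MPS = 1 − 0.44 = 0.56.
Expenditure multiplier = 1/(1 − c + m) = 1/(1 − 0.56 + 0.25) = 1/0.69 ≈ 1.449.
ΔY = k × ΔG = (+€185 million) / 0.69 ≈ +€268 million.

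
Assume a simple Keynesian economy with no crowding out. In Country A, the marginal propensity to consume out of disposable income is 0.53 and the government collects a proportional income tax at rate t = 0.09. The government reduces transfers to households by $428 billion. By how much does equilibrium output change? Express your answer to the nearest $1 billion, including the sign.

The transfer change shifts disposable income by −$428 billion, so first-round consumption changes by c·ΔTR = 0.53 × (−$428 billion) = −$226.84 billion.
Expenditure multiplier = 1/(1 − c(1−t)) = 1/(1 − 0.53×0.91) = 1/0.5177 ≈ 1.932.
The transfer multiplier is c × k ≈ 1.024, so ΔY = k × (c·ΔTR) = (−$226.84 billion) / 0.5177 ≈ −$438 billion.

−$438 billion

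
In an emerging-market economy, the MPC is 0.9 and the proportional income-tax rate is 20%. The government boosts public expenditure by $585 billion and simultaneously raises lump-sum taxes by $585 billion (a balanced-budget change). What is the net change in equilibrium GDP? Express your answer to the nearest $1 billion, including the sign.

+$209 billion

Expenditure multiplier = 1/(1 − c(1−t)) = 1/(1 − 0.9×0.8) = 1/0.28 ≈ 3.571.
ΔG contributes k·ΔG = (+$585 billion) / 0.28 ≈ +$2,089.3 billion.
ΔT of +$585 billion changes first-round spending by −c·ΔT = −$526.5 billion, contributing k·(−c·ΔT) = (−$526.5 billion) / 0.28 ≈ −$1,880.4 billion.
Net ΔY = k(ΔG − c·ΔT) = (+$58.5 billion) / 0.28 ≈ +$209 billion.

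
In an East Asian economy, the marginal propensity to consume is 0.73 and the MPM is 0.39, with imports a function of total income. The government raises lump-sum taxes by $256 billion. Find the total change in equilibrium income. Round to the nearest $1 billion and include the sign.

A lump-sum tax change of +$256 billion shifts disposable income by −$256 billion; first-round consumption changes by −c × ΔT = −0.73 × (+$256 billion) = −$186.88 billion.
Expenditure multiplier = 1/(1 − c + m) = 1/(1 − 0.73 + 0.39) = 1/0.66 ≈ 1.515.
The tax multiplier is −c × k ≈ −1.106, so ΔY = k × (−c·ΔT) = (−$186.88 billion) / 0.66 ≈ −$283 billion.

−$283 billion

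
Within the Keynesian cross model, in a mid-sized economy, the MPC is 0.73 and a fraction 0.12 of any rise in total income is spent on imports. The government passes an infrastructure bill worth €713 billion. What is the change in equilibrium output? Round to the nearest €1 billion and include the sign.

Expenditure multiplier = 1/(1 − c + m) = 1/(1 − 0.73 + 0.12) = 1/0.39 ≈ 2.564.
ΔY = k × ΔG = (+€713 billion) / 0.39 ≈ +€1,828 billion.

+€1,828 billion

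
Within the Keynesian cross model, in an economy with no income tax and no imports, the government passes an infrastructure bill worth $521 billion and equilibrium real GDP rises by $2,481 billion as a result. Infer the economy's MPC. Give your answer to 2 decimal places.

0.79

Implied spending multiplier k = ΔY/ΔG = 2,481/521 ≈ 4.762.
Since k = 1/(1 − MPC), MPC = 1 − 1/k = 1 − ΔG/ΔY = 1 − 521/2,481 ≈ 0.79.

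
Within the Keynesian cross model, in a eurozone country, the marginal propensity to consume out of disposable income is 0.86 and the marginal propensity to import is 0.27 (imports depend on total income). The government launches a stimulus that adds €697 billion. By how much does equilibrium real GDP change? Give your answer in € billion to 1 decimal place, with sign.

+€1,700.0 billion

Spending multiplier = 1/(1 − c + m) = 1/(1 − 0.86 + 0.27) = 1/0.41 ≈ 2.439.
ΔY = k × ΔG = (+€697 billion) / 0.41 = +€1,700 billion.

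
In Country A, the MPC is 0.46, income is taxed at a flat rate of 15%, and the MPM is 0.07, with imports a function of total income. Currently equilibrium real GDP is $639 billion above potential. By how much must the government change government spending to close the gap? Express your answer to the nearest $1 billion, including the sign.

−$434 billion

Spending multiplier = 1/(1 − c(1−t) + m) = 1/(1 − 0.46×0.85 + 0.07) = 1/0.679 ≈ 1.473.
Need ΔY = −$639 billion, so ΔG = ΔY/k = (−$639 billion) × 0.679 ≈ −$434 billion.
The government should cut government spending by $434 billion.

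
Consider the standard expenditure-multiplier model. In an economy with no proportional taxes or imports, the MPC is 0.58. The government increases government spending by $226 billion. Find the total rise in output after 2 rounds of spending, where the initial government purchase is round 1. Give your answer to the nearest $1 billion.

$357 billion

Round 1 adds ΔG = $226 billion; each later round is MPC = 0.58 times the previous.
After 2 rounds: 226 + 131.08 = ΔG·(1 − c^2)/(1 − c) = 226 × (1 − 0.3364)/0.42 ≈ $357 billion.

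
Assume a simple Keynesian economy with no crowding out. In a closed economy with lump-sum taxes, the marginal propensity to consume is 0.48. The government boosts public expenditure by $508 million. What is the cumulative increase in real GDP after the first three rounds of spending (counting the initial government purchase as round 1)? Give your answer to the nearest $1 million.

$869 million

Round 1 adds ΔG = $508 million; each later round is MPC = 0.48 times the previous.
After 3 rounds: 508 + 243.84 + 117.0432 = ΔG·(1 − c^3)/(1 − c) = 508 × (1 − 0.110592)/0.52 ≈ $869 million.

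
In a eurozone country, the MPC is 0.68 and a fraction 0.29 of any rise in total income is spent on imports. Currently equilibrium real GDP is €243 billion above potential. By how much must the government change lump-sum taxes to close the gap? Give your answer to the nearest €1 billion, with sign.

Spending multiplier = 1/(1 − c + m) = 1/(1 − 0.68 + 0.29) = 1/0.61 ≈ 1.639.
Tax multiplier = −c·k = −0.68/0.61 ≈ −1.115. Need ΔY = −€243 billion, so ΔT = ΔY/(−c·k) = −(−€243 billion) × 0.61 / 0.68 ≈ +€218 billion.
The government should raise lump-sum taxes by €218 billion.

+€218 billion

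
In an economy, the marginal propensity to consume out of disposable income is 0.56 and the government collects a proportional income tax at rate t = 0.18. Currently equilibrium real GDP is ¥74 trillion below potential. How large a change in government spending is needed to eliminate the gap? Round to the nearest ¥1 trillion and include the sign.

Spending multiplier = 1/(1 − c(1−t)) = 1/(1 − 0.56×0.82) = 1/0.5408 ≈ 1.849.
Need ΔY = +¥74 trillion, so ΔG = ΔY/k = (+¥74 trillion) × 0.5408 ≈ +¥40 trillion.
The government should increase government spending by ¥40 trillion.

+¥40 trillion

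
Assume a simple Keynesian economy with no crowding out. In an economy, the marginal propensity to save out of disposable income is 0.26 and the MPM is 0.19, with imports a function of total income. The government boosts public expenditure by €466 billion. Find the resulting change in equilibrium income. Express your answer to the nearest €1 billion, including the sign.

MPC = 1 − MPS = 1 − 0.26 = 0.74.
Expenditure multiplier = 1/(1 − c + m) = 1/(1 − 0.74 + 0.19) = 1/0.45 ≈ 2.222.
ΔY = k × ΔG = (+€466 billion) / 0.45 ≈ +€1,036 billion.

+€1,036 billion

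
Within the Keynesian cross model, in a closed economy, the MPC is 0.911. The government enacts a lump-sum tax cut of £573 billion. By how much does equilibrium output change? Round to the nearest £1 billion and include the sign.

+£5,865 billion

A lump-sum tax change of −£573 billion shifts disposable income by +£573 billion; first-round consumption changes by −c × ΔT = −0.911 × (−£573 billion) = +£522.003 billion.
Expenditure multiplier = 1/(1 − MPC) = 1/(1 − 0.911) = 1/0.089 ≈ 11.236.
The tax multiplier is −c × k ≈ −10.236, so ΔY = k × (−c·ΔT) = (+£522.003 billion) / 0.089 ≈ +£5,865 billion.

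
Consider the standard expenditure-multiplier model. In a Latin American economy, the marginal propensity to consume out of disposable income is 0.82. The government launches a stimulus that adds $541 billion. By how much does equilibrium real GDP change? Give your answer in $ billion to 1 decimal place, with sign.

Expenditure multiplier = 1/(1 − MPC) = 1/(1 − 0.82) = 1/0.18 ≈ 5.556.
ΔY = k × ΔG = (+$541 billion) / 0.18 ≈ +$3,005.6 billion.

+$3,005.6 billion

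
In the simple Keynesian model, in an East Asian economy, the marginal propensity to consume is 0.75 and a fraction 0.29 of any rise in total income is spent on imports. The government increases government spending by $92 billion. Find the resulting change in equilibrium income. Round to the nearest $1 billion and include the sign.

Government-spending multiplier = 1/(1 − c + m) = 1/(1 − 0.75 + 0.29) = 1/0.54 ≈ 1.852.
ΔY = k × ΔG = (+$92 billion) / 0.54 ≈ +$170 billion.

+$170 billion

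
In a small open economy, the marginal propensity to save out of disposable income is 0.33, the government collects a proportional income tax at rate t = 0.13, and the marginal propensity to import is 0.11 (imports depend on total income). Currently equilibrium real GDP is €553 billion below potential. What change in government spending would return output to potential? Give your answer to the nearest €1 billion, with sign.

MPC = 1 − MPS = 1 − 0.33 = 0.67.
Spending multiplier = 1/(1 − c(1−t) + m) = 1/(1 − 0.67×0.87 + 0.11) = 1/0.5271 ≈ 1.897.
Need ΔY = +€553 billion, so ΔG = ΔY/k = (+€553 billion) × 0.5271 ≈ +€291 billion.
The government should increase government spending by €291 billion.

+€291 billion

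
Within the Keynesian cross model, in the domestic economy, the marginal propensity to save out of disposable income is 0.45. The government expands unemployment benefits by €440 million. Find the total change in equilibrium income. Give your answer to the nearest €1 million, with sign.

+€538 million

MPC = 1 − MPS = 1 − 0.45 = 0.55.
The transfer change shifts disposable income by +€440 million, so first-round consumption changes by c·ΔTR = 0.55 × (+€440 million) = +€242 million.
Expenditure multiplier = 1/(1 − MPC) = 1/(1 − 0.55) = 1/0.45 ≈ 2.222.
The transfer multiplier is c × k ≈ 1.222, so ΔY = k × (c·ΔTR) = (+€242 million) / 0.45 ≈ +€538 million.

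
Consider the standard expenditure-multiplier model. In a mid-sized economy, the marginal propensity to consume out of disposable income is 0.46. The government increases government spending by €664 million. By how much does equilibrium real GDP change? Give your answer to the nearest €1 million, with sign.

+€1,230 million

Spending multiplier = 1/(1 − MPC) = 1/(1 − 0.46) = 1/0.54 ≈ 1.852.
ΔY = k × ΔG = (+€664 million) / 0.54 ≈ +€1,230 million.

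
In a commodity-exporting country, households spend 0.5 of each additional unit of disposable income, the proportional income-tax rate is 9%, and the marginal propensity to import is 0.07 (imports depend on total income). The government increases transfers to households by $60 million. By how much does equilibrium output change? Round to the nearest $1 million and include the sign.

The transfer change shifts disposable income by +$60 million, so first-round consumption changes by c·ΔTR = 0.5 × (+$60 million) = +$30 million.
Expenditure multiplier = 1/(1 − c(1−t) + m) = 1/(1 − 0.5×0.91 + 0.07) = 1/0.615 ≈ 1.626.
The transfer multiplier is c × k ≈ 0.813, so ΔY = k × (c·ΔTR) = (+$30 million) / 0.615 ≈ +$49 million.

+$49 million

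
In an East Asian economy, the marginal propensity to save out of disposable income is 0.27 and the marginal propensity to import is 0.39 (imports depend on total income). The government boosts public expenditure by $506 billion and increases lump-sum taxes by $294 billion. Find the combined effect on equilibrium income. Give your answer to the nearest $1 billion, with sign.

+$441 billion

MPC = 1 − MPS = 1 − 0.27 = 0.73.
Expenditure multiplier = 1/(1 − c + m) = 1/(1 − 0.73 + 0.39) = 1/0.66 ≈ 1.515.
ΔG contributes k·ΔG = (+$506 billion) / 0.66 ≈ +$766.7 billion.
ΔT of +$294 billion changes first-round spending by −c·ΔT = −$214.62 billion, contributing k·(−c·ΔT) = (−$214.62 billion) / 0.66 ≈ −$325.2 billion.
Net ΔY = k(ΔG − c·ΔT) = (+$291.38 billion) / 0.66 ≈ +$441 billion.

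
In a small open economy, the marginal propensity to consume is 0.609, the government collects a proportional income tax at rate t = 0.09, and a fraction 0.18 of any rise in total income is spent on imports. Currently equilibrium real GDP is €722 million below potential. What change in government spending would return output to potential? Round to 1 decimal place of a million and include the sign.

Spending multiplier = 1/(1 − c(1−t) + m) = 1/(1 − 0.609×0.91 + 0.18) = 1/0.62581 ≈ 1.598.
Need ΔY = +€722 million, so ΔG = ΔY/k = (+€722 million) × 0.62581 ≈ +€451.8 million.
The government should increase government spending by €451.8 million.

+€451.8 million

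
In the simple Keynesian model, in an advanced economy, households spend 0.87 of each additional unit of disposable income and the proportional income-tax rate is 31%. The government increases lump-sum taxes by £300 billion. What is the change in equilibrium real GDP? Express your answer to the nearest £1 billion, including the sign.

−£653 billion

A lump-sum tax change of +£300 billion shifts disposable income by −£300 billion; first-round consumption changes by −c × ΔT = −0.87 × (+£300 billion) = −£261 billion.
Expenditure multiplier = 1/(1 − c(1−t)) = 1/(1 − 0.87×0.69) = 1/0.3997 ≈ 2.502.
The tax multiplier is −c × k ≈ −2.177, so ΔY = k × (−c·ΔT) = (−£261 billion) / 0.3997 ≈ −£653 billion.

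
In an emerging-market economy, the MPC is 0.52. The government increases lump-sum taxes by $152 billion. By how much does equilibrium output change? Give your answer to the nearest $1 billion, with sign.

A lump-sum tax change of +$152 billion shifts disposable income by −$152 billion; first-round consumption changes by −c × ΔT = −0.52 × (+$152 billion) = −$79.04 billion.
Expenditure multiplier = 1/(1 − MPC) = 1/(1 − 0.52) = 1/0.48 ≈ 2.083.
The tax multiplier is −c × k ≈ −1.083, so ΔY = k × (−c·ΔT) = (−$79.04 billion) / 0.48 ≈ −$165 billion.

−$165 billion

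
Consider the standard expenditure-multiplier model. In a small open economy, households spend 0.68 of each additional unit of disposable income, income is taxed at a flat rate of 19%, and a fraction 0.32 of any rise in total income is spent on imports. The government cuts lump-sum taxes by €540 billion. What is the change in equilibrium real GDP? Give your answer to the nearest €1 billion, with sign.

A lump-sum tax change of −€540 billion shifts disposable income by +€540 billion; first-round consumption changes by −c × ΔT = −0.68 × (−€540 billion) = +€367.2 billion.
Expenditure multiplier = 1/(1 − c(1−t) + m) = 1/(1 − 0.68×0.81 + 0.32) = 1/0.7692 ≈ 1.3.
The tax multiplier is −c × k ≈ −0.884, so ΔY = k × (−c·ΔT) = (+€367.2 billion) / 0.7692 ≈ +€477 billion.

+€477 billion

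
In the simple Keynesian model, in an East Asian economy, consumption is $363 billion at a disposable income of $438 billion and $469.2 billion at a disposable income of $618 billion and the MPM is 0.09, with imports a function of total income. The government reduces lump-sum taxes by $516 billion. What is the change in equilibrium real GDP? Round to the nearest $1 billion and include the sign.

+$609 billion

MPC = ΔC/ΔYd = (469.2 − 363)/(618 − 438) = 106.2/180 = 0.59.
A lump-sum tax change of −$516 billion shifts disposable income by +$516 billion; first-round consumption changes by −c × ΔT = −0.59 × (−$516 billion) = +$304.44 billion.
Expenditure multiplier = 1/(1 − c + m) = 1/(1 − 0.59 + 0.09) = 1/0.5 = 2.
The tax multiplier is −c × k = −1.18, so ΔY = k × (−c·ΔT) = (+$304.44 billion) / 0.5 ≈ +$609 billion.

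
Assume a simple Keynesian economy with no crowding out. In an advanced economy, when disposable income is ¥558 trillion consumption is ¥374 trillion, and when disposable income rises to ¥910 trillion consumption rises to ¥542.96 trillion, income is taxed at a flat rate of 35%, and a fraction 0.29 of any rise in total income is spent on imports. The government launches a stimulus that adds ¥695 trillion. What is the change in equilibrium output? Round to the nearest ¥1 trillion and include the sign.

+¥711 trillion

MPC = ΔC/ΔYd = (542.96 − 374)/(910 − 558) = 168.96/352 = 0.48.
Expenditure multiplier = 1/(1 − c(1−t) + m) = 1/(1 − 0.48×0.65 + 0.29) = 1/0.978 ≈ 1.022.
ΔY = k × ΔG = (+¥695 trillion) / 0.978 ≈ +¥711 trillion.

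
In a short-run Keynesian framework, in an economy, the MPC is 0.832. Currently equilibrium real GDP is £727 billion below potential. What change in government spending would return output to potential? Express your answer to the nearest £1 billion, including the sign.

Spending multiplier = 1/(1 − MPC) = 1/(1 − 0.832) = 1/0.168 ≈ 5.952.
Need ΔY = +£727 billion, so ΔG = ΔY/k = (+£727 billion) × 0.168 ≈ +£122 billion.
The government should increase government spending by £122 billion.

+£122 billion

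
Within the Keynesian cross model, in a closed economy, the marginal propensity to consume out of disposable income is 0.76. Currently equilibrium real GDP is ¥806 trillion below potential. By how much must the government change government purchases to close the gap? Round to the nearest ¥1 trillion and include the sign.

+¥193 trillion

Spending multiplier = 1/(1 − MPC) = 1/(1 − 0.76) = 1/0.24 ≈ 4.167.
Need ΔY = +¥806 trillion, so ΔG = ΔY/k = (+¥806 trillion) × 0.24 ≈ +¥193 trillion.
The government should increase government purchases by ¥193 trillion.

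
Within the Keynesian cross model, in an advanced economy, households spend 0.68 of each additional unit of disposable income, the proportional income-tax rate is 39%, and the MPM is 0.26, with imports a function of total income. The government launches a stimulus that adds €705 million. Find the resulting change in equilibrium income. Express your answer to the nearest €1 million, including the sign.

+€834 million

Spending multiplier = 1/(1 − c(1−t) + m) = 1/(1 − 0.68×0.61 + 0.26) = 1/0.8452 ≈ 1.183.
ΔY = k × ΔG = (+€705 million) / 0.8452 ≈ +€834 million.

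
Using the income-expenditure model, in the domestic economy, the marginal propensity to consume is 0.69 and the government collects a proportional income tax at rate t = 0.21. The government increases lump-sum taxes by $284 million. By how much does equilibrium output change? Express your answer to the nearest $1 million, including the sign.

−$431 million

A lump-sum tax change of +$284 million shifts disposable income by −$284 million; first-round consumption changes by −c × ΔT = −0.69 × (+$284 million) = −$195.96 million.
Expenditure multiplier = 1/(1 − c(1−t)) = 1/(1 − 0.69×0.79) = 1/0.4549 ≈ 2.198.
The tax multiplier is −c × k ≈ −1.517, so ΔY = k × (−c·ΔT) = (−$195.96 million) / 0.4549 ≈ −$431 million.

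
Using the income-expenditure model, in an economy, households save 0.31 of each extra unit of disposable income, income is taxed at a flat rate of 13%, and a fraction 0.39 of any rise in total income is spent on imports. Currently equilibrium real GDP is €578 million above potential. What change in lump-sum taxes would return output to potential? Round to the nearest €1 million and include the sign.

+€662 million

MPC = 1 − MPS = 1 − 0.31 = 0.69.
Spending multiplier = 1/(1 − c(1−t) + m) = 1/(1 − 0.69×0.87 + 0.39) = 1/0.7897 ≈ 1.266.
Tax multiplier = −c·k = −0.69/0.7897 ≈ −0.874. Need ΔY = −€578 million, so ΔT = ΔY/(−c·k) = −(−€578 million) × 0.7897 / 0.69 ≈ +€662 million.
The government should raise lump-sum taxes by €662 million.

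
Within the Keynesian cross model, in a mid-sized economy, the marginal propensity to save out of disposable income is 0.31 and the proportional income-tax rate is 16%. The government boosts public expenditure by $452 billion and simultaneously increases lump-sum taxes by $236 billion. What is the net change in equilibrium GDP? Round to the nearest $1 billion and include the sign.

MPC = 1 − MPS = 1 − 0.31 = 0.69.
Expenditure multiplier = 1/(1 − c(1−t)) = 1/(1 − 0.69×0.84) = 1/0.4204 ≈ 2.379.
ΔG contributes k·ΔG = (+$452 billion) / 0.4204 ≈ +$1,075.2 billion.
ΔT of +$236 billion changes first-round spending by −c·ΔT = −$162.84 billion, contributing k·(−c·ΔT) = (−$162.84 billion) / 0.4204 ≈ −$387.3 billion.
Net ΔY = k(ΔG − c·ΔT) = (+$289.16 billion) / 0.4204 ≈ +$688 billion.

+$688 billion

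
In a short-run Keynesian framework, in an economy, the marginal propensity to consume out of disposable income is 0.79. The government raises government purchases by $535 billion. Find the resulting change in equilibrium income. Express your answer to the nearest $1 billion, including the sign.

Spending multiplier = 1/(1 − MPC) = 1/(1 − 0.79) = 1/0.21 ≈ 4.762.
ΔY = k × ΔG = (+$535 billion) / 0.21 ≈ +$2,548 billion.

+$2,548 billion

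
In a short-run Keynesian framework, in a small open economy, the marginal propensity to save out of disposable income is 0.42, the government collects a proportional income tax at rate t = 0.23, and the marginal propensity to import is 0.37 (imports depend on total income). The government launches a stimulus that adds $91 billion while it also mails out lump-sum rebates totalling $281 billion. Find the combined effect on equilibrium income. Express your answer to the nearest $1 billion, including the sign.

+$275 billion

MPC = 1 − MPS = 1 − 0.42 = 0.58.
Expenditure multiplier = 1/(1 − c(1−t) + m) = 1/(1 − 0.58×0.77 + 0.37) = 1/0.9234 ≈ 1.083.
ΔG contributes k·ΔG = (+$91 billion) / 0.9234 ≈ +$98.5 billion.
ΔT of −$281 billion changes first-round spending by −c·ΔT = +$162.98 billion, contributing k·(−c·ΔT) = (+$162.98 billion) / 0.9234 ≈ +$176.5 billion.
Net ΔY = k(ΔG − c·ΔT) = (+$253.98 billion) / 0.9234 ≈ +$275 billion.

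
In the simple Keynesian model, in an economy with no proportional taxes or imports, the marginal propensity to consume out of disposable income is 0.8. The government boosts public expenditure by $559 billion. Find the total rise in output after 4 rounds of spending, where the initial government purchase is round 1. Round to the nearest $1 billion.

$1,650 billion

Round 1 adds ΔG = $559 billion; each later round is MPC = 0.8 times the previous.
After 4 rounds: 559 + 447.2 + 357.76 + 286.208 = ΔG·(1 − c^4)/(1 − c) = 559 × (1 − 0.4096)/0.2 ≈ $1,650 billion.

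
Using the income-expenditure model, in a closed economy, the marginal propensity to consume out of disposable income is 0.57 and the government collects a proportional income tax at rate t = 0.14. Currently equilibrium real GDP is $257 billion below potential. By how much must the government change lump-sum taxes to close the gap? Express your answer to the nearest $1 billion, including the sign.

−$230 billion

Spending multiplier = 1/(1 − c(1−t)) = 1/(1 − 0.57×0.86) = 1/0.5098 ≈ 1.962.
Tax multiplier = −c·k = −0.57/0.5098 ≈ −1.118. Need ΔY = +$257 billion, so ΔT = ΔY/(−c·k) = −(+$257 billion) × 0.5098 / 0.57 ≈ −$230 billion.
The government should cut lump-sum taxes by $230 billion.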